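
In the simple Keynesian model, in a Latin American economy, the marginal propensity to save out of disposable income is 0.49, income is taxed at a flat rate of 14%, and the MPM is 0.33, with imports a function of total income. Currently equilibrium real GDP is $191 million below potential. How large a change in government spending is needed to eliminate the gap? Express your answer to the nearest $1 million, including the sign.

+$170 million

MPC = 1 − MPS = 1 − 0.49 = 0.51.
Spending multiplier = 1/(1 − c(1−t) + m) = 1/(1 − 0.51×0.86 + 0.33) = 1/0.8914 ≈ 1.122.
Need ΔY = +$191 million, so ΔG = ΔY/k = (+$191 million) × 0.8914 ≈ +$170 million.
The government should increase government spending by $170 million.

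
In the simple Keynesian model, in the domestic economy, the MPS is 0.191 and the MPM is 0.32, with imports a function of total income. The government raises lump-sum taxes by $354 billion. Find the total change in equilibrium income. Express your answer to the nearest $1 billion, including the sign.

MPC = 1 − MPS = 1 − 0.191 = 0.809.
A lump-sum tax change of +$354 billion shifts disposable income by −$354 billion; first-round consumption changes by −c × ΔT = −0.809 × (+$354 billion) = −$286.386 billion.
Expenditure multiplier = 1/(1 − c + m) = 1/(1 − 0.809 + 0.32) = 1/0.511 ≈ 1.957.
The tax multiplier is −c × k ≈ −1.583, so ΔY = k × (−c·ΔT) = (−$286.386 billion) / 0.511 ≈ −$560 billion.

−$560 billion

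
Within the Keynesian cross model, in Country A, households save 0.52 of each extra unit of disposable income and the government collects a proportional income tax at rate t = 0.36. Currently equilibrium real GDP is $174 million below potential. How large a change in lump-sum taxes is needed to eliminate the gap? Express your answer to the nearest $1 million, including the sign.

−$251 million

MPC = 1 − MPS = 1 − 0.52 = 0.48.
Spending multiplier = 1/(1 − c(1−t)) = 1/(1 − 0.48×0.64) = 1/0.6928 ≈ 1.443.
Tax multiplier = −c·k = −0.48/0.6928 ≈ −0.693. Need ΔY = +$174 million, so ΔT = ΔY/(−c·k) = −(+$174 million) × 0.6928 / 0.48 ≈ −$251 million.
The government should cut lump-sum taxes by $251 million.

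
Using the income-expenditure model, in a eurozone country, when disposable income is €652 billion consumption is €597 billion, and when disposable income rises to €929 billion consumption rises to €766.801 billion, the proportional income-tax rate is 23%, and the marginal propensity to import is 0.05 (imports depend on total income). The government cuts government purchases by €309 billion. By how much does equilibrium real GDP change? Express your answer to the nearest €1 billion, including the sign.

MPC = ΔC/ΔYd = (766.801 − 597)/(929 − 652) = 169.801/277 = 0.613.
Government-spending multiplier = 1/(1 − c(1−t) + m) = 1/(1 − 0.613×0.77 + 0.05) = 1/0.57799 ≈ 1.73.
ΔY = k × ΔG = (−€309 billion) / 0.57799 ≈ −€535 billion.

−€535 billion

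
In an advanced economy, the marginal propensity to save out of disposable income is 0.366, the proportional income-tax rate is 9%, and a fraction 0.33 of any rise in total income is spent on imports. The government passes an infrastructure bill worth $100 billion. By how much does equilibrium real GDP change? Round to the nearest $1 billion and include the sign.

+$133 billion

MPC = 1 − MPS = 1 − 0.366 = 0.634.
Expenditure multiplier = 1/(1 − c(1−t) + m) = 1/(1 − 0.634×0.91 + 0.33) = 1/0.75306 ≈ 1.328.
ΔY = k × ΔG = (+$100 billion) / 0.75306 ≈ +$133 billion.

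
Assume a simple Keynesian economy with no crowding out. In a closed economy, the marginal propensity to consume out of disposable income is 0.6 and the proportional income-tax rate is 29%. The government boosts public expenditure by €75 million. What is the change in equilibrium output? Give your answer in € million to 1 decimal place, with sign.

+€130.7 million

Spending multiplier = 1/(1 − c(1−t)) = 1/(1 − 0.6×0.71) = 1/0.574 ≈ 1.742.
ΔY = k × ΔG = (+€75 million) / 0.574 ≈ +€130.7 million.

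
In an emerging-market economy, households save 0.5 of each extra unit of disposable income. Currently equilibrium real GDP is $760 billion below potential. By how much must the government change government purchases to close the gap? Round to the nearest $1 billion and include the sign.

MPC = 1 − MPS = 1 − 0.5 = 0.5.
Spending multiplier = 1/(1 − MPC) = 1/(1 − 0.5) = 1/0.5 = 2.
Need ΔY = +$760 billion, so ΔG = ΔY/k = (+$760 billion) × 0.5 = +$380 billion.
The government should increase government purchases by $380 billion.

+$380 billion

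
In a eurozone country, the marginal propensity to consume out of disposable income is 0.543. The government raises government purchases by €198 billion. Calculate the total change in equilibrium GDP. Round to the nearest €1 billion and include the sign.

+€433 billion

Government-spending multiplier = 1/(1 − MPC) = 1/(1 − 0.543) = 1/0.457 ≈ 2.188.
ΔY = k × ΔG = (+€198 billion) / 0.457 ≈ +€433 billion.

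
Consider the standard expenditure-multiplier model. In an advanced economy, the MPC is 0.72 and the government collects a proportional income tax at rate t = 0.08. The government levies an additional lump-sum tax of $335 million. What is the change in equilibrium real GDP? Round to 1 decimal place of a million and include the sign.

A lump-sum tax change of +$335 million shifts disposable income by −$335 million; first-round consumption changes by −c × ΔT = −0.72 × (+$335 million) = −$241.2 million.
Expenditure multiplier = 1/(1 − c(1−t)) = 1/(1 − 0.72×0.92) = 1/0.3376 ≈ 2.962.
The tax multiplier is −c × k ≈ −2.133, so ΔY = k × (−c·ΔT) = (−$241.2 million) / 0.3376 ≈ −$714.5 million.

−$714.5 million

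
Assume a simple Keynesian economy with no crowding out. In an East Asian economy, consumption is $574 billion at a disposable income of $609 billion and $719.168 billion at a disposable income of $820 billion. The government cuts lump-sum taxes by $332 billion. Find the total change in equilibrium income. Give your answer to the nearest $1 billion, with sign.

MPC = ΔC/ΔYd = (719.168 − 574)/(820 − 609) = 145.168/211 = 0.688.
A lump-sum tax change of −$332 billion shifts disposable income by +$332 billion; first-round consumption changes by −c × ΔT = −0.688 × (−$332 billion) = +$228.416 billion.
Expenditure multiplier = 1/(1 − MPC) = 1/(1 − 0.688) = 1/0.312 ≈ 3.205.
The tax multiplier is −c × k ≈ −2.205, so ΔY = k × (−c·ΔT) = (+$228.416 billion) / 0.312 ≈ +$732 billion.

+$732 billion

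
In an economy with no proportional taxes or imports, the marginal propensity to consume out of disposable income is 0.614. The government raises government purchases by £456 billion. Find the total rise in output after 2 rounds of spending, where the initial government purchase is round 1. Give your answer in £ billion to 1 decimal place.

£736.0 billion

Round 1 adds ΔG = £456 billion; each later round is MPC = 0.614 times the previous.
After 2 rounds: 456 + 279.984 = ΔG·(1 − c^2)/(1 − c) = 456 × (1 − 0.376996)/0.386 ≈ £736 billion.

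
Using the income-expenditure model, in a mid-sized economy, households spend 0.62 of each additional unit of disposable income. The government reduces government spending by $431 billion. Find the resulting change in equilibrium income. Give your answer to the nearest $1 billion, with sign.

−$1,134 billion

Government-spending multiplier = 1/(1 − MPC) = 1/(1 − 0.62) = 1/0.38 ≈ 2.632.
ΔY = k × ΔG = (−$431 billion) / 0.38 ≈ −$1,134 billion.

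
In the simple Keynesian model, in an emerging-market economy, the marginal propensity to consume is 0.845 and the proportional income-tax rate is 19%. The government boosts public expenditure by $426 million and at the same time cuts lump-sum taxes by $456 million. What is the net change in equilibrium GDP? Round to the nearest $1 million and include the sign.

+$2,571 million

Expenditure multiplier = 1/(1 − c(1−t)) = 1/(1 − 0.845×0.81) = 1/0.31555 ≈ 3.169.
ΔG contributes k·ΔG = (+$426 million) / 0.31555 ≈ +$1,350 million.
ΔT of −$456 million changes first-round spending by −c·ΔT = +$385.32 million, contributing k·(−c·ΔT) = (+$385.32 million) / 0.31555 ≈ +$1,221.1 million.
Net ΔY = k(ΔG − c·ΔT) = (+$811.32 million) / 0.31555 ≈ +$2,571 million.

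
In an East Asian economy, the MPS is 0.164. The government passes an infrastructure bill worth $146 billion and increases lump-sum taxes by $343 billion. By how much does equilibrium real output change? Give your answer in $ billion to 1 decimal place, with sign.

MPC = 1 − MPS = 1 − 0.164 = 0.836.
Expenditure multiplier = 1/(1 − MPC) = 1/(1 − 0.836) = 1/0.164 ≈ 6.098.
ΔG contributes k·ΔG = (+$146 billion) / 0.164 ≈ +$890.2 billion.
ΔT of +$343 billion changes first-round spending by −c·ΔT = −$286.748 billion, contributing k·(−c·ΔT) = (−$286.748 billion) / 0.164 ≈ −$1,748.5 billion.
Net ΔY = k(ΔG − c·ΔT) = (−$140.748 billion) / 0.164 ≈ −$858.2 billion.

−$858.2 billion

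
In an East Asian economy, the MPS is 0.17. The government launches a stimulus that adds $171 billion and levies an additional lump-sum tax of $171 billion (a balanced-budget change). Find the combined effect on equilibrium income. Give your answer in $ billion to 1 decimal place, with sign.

MPC = 1 − MPS = 1 − 0.17 = 0.83.
Expenditure multiplier = 1/(1 − MPC) = 1/(1 − 0.83) = 1/0.17 ≈ 5.882.
ΔG contributes k·ΔG = (+$171 billion) / 0.17 ≈ +$1,005.9 billion.
ΔT of +$171 billion changes first-round spending by −c·ΔT = −$141.93 billion, contributing k·(−c·ΔT) = (−$141.93 billion) / 0.17 ≈ −$834.9 billion.
With ΔG = ΔT and no other leakages, the balanced-budget multiplier is 1, so ΔY = ΔG = +$171 billion.

+$171.0 billion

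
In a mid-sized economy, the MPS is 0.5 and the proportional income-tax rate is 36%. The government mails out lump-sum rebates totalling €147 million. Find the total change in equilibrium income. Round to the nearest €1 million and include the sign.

+€108 million

MPC = 1 − MPS = 1 − 0.5 = 0.5.
A lump-sum tax change of −€147 million shifts disposable income by +€147 million; first-round consumption changes by −c × ΔT = −0.5 × (−€147 million) = +€73.5 million.
Expenditure multiplier = 1/(1 − c(1−t)) = 1/(1 − 0.5×0.64) = 1/0.68 ≈ 1.471.
The tax multiplier is −c × k ≈ −0.735, so ΔY = k × (−c·ΔT) = (+€73.5 million) / 0.68 ≈ +€108 million.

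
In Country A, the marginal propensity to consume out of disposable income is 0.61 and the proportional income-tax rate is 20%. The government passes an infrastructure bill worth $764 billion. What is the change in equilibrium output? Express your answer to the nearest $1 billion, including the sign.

+$1,492 billion

Government-spending multiplier = 1/(1 − c(1−t)) = 1/(1 − 0.61×0.8) = 1/0.512 ≈ 1.953.
ΔY = k × ΔG = (+$764 billion) / 0.512 ≈ +$1,492 billion.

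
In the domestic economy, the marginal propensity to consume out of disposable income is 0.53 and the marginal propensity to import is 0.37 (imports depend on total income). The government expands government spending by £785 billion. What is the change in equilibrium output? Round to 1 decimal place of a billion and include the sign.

Government-spending multiplier = 1/(1 − c + m) = 1/(1 − 0.53 + 0.37) = 1/0.84 ≈ 1.19.
ΔY = k × ΔG = (+£785 billion) / 0.84 ≈ +£934.5 billion.

+£934.5 billion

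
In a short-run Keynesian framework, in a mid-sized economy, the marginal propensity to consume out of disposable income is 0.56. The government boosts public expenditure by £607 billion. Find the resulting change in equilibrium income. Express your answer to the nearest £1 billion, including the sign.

Spending multiplier = 1/(1 − MPC) = 1/(1 − 0.56) = 1/0.44 ≈ 2.273.
ΔY = k × ΔG = (+£607 billion) / 0.44 ≈ +£1,380 billion.

+£1,380 billion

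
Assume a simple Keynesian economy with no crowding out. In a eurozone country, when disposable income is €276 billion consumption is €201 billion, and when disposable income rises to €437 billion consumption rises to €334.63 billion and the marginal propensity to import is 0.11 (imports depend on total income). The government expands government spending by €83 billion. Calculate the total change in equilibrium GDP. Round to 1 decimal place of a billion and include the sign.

MPC = ΔC/ΔYd = (334.63 − 201)/(437 − 276) = 133.63/161 = 0.83.
Expenditure multiplier = 1/(1 − c + m) = 1/(1 − 0.83 + 0.11) = 1/0.28 ≈ 3.571.
ΔY = k × ΔG = (+€83 billion) / 0.28 ≈ +€296.4 billion.

+€296.4 billion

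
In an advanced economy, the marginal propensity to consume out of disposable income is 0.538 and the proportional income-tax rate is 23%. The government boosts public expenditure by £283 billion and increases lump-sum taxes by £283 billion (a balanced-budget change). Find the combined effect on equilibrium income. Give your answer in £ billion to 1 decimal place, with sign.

+£223.2 billion

Expenditure multiplier = 1/(1 − c(1−t)) = 1/(1 − 0.538×0.77) = 1/0.58574 ≈ 1.707.
ΔG contributes k·ΔG = (+£283 billion) / 0.58574 ≈ +£483.1 billion.
ΔT of +£283 billion changes first-round spending by −c·ΔT = −£152.254 billion, contributing k·(−c·ΔT) = (−£152.254 billion) / 0.58574 ≈ −£259.9 billion.
Net ΔY = k(ΔG − c·ΔT) = (+£130.746 billion) / 0.58574 ≈ +£223.2 billion.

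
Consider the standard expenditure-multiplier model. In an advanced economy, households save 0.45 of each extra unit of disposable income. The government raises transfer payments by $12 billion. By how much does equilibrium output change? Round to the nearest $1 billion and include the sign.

MPC = 1 − MPS = 1 − 0.45 = 0.55.
The transfer change shifts disposable income by +$12 billion, so first-round consumption changes by c·ΔTR = 0.55 × (+$12 billion) = +$6.6 billion.
Expenditure multiplier = 1/(1 − MPC) = 1/(1 − 0.55) = 1/0.45 ≈ 2.222.
The transfer multiplier is c × k ≈ 1.222, so ΔY = k × (c·ΔTR) = (+$6.6 billion) / 0.45 ≈ +$15 billion.

+$15 billion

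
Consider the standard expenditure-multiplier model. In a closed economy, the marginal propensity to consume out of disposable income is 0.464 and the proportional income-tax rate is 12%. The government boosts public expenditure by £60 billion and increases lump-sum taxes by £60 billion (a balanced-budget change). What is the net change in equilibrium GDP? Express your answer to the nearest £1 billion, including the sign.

Expenditure multiplier = 1/(1 − c(1−t)) = 1/(1 − 0.464×0.88) = 1/0.59168 ≈ 1.69.
ΔG contributes k·ΔG = (+£60 billion) / 0.59168 ≈ +£101.4 billion.
ΔT of +£60 billion changes first-round spending by −c·ΔT = −£27.84 billion, contributing k·(−c·ΔT) = (−£27.84 billion) / 0.59168 ≈ −£47.1 billion.
Net ΔY = k(ΔG − c·ΔT) = (+£32.16 billion) / 0.59168 ≈ +£54 billion.

+£54 billion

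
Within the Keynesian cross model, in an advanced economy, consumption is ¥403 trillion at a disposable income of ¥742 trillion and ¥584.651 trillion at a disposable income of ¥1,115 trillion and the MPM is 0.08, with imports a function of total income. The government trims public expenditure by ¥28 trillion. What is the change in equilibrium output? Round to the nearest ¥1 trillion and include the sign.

−¥47 trillion

MPC = ΔC/ΔYd = (584.651 − 403)/(1,115 − 742) = 181.651/373 = 0.487.
Expenditure multiplier = 1/(1 − c + m) = 1/(1 − 0.487 + 0.08) = 1/0.593 ≈ 1.686.
ΔY = k × ΔG = (−¥28 trillion) / 0.593 ≈ −¥47 trillion.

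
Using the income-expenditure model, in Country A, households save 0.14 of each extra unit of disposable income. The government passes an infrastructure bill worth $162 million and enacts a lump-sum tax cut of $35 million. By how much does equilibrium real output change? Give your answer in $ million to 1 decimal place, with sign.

+$1,372.1 million

MPC = 1 − MPS = 1 − 0.14 = 0.86.
Expenditure multiplier = 1/(1 − MPC) = 1/(1 − 0.86) = 1/0.14 ≈ 7.143.
ΔG contributes k·ΔG = (+$162 million) / 0.14 ≈ +$1,157.1 million.
ΔT of −$35 million changes first-round spending by −c·ΔT = +$30.1 million, contributing k·(−c·ΔT) = (+$30.1 million) / 0.14 = +$215 million.
Net ΔY = k(ΔG − c·ΔT) = (+$192.1 million) / 0.14 ≈ +$1,372.1 million.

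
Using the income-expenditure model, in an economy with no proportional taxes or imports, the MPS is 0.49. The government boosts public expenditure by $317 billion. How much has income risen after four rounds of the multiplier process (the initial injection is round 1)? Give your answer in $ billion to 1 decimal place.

MPC = 1 − MPS = 1 − 0.49 = 0.51.
Round 1 adds ΔG = $317 billion; each later round is MPC = 0.51 times the previous.
After 4 rounds: 317 + 161.67 + 82.4517 + 42.050367 = ΔG·(1 − c^4)/(1 − c) = 317 × (1 − 0.06765201)/0.49 ≈ $603.2 billion.

$603.2 billion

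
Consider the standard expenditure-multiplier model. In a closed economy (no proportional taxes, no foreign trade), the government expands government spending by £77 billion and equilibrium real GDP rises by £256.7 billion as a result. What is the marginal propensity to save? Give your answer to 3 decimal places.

0.300

Implied spending multiplier k = ΔY/ΔG = 256.7/77 ≈ 3.3338.
Since k = 1/(1 − MPC), MPC = 1 − 1/k = 1 − ΔG/ΔY = 1 − 77/256.7 ≈ 0.700.
MPS = 1 − MPC = 0.300.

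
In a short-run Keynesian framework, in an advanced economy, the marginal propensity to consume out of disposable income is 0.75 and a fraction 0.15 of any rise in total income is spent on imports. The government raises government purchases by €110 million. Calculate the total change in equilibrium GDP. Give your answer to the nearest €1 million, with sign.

+€275 million

Expenditure multiplier = 1/(1 − c + m) = 1/(1 − 0.75 + 0.15) = 1/0.4 = 2.5.
ΔY = k × ΔG = (+€110 million) / 0.4 = +€275 million.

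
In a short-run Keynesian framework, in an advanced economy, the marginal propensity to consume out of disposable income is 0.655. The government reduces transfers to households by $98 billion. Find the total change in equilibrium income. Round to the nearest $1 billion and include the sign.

−$186 billion

The transfer change shifts disposable income by −$98 billion, so first-round consumption changes by c·ΔTR = 0.655 × (−$98 billion) = −$64.19 billion.
Expenditure multiplier = 1/(1 − MPC) = 1/(1 − 0.655) = 1/0.345 ≈ 2.899.
The transfer multiplier is c × k ≈ 1.899, so ΔY = k × (c·ΔTR) = (−$64.19 billion) / 0.345 ≈ −$186 billion.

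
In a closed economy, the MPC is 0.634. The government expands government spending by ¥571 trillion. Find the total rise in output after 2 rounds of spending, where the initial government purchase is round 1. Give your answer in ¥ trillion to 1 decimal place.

¥933.0 trillion

Round 1 adds ΔG = ¥571 trillion; each later round is MPC = 0.634 times the previous.
After 2 rounds: 571 + 362.014 = ΔG·(1 − c^2)/(1 − c) = 571 × (1 − 0.401956)/0.366 ≈ ¥933 trillion.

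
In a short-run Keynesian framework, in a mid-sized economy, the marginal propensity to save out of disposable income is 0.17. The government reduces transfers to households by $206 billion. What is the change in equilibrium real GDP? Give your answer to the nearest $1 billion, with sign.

−$1,006 billion

MPC = 1 − MPS = 1 − 0.17 = 0.83.
The transfer change shifts disposable income by −$206 billion, so first-round consumption changes by c·ΔTR = 0.83 × (−$206 billion) = −$170.98 billion.
Expenditure multiplier = 1/(1 − MPC) = 1/(1 − 0.83) = 1/0.17 ≈ 5.882.
The transfer multiplier is c × k ≈ 4.882, so ΔY = k × (c·ΔTR) = (−$170.98 billion) / 0.17 ≈ −$1,006 billion.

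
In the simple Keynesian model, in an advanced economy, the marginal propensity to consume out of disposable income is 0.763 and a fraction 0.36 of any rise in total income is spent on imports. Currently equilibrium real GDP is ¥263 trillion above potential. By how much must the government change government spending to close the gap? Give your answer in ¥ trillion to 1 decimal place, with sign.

Spending multiplier = 1/(1 − c + m) = 1/(1 − 0.763 + 0.36) = 1/0.597 ≈ 1.675.
Need ΔY = −¥263 trillion, so ΔG = ΔY/k = (−¥263 trillion) × 0.597 ≈ −¥157 trillion.
The government should cut government spending by ¥157 trillion.

−¥157.0 trillion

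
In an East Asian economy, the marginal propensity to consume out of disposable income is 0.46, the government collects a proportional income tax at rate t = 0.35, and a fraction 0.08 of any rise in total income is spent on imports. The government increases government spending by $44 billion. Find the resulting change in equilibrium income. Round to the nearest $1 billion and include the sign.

+$56 billion

Government-spending multiplier = 1/(1 − c(1−t) + m) = 1/(1 − 0.46×0.65 + 0.08) = 1/0.781 ≈ 1.28.
ΔY = k × ΔG = (+$44 billion) / 0.781 ≈ +$56 billion.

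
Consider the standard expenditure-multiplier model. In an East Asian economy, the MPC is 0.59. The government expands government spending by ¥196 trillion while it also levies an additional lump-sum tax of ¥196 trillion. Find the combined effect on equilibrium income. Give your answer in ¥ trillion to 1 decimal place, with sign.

+¥196.0 trillion

Expenditure multiplier = 1/(1 − MPC) = 1/(1 − 0.59) = 1/0.41 ≈ 2.439.
ΔG contributes k·ΔG = (+¥196 trillion) / 0.41 ≈ +¥478 trillion.
ΔT of +¥196 trillion changes first-round spending by −c·ΔT = −¥115.64 trillion, contributing k·(−c·ΔT) = (−¥115.64 trillion) / 0.41 ≈ −¥282 trillion.
With ΔG = ΔT and no other leakages, the balanced-budget multiplier is 1, so ΔY = ΔG = +¥196 trillion.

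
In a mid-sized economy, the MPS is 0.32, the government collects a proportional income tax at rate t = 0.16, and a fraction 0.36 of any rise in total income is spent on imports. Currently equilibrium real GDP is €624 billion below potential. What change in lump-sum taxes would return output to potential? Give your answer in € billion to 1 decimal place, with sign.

MPC = 1 − MPS = 1 − 0.32 = 0.68.
Spending multiplier = 1/(1 − c(1−t) + m) = 1/(1 − 0.68×0.84 + 0.36) = 1/0.7888 ≈ 1.268.
Tax multiplier = −c·k = −0.68/0.7888 ≈ −0.862. Need ΔY = +€624 billion, so ΔT = ΔY/(−c·k) = −(+€624 billion) × 0.7888 / 0.68 ≈ −€723.8 billion.
The government should cut lump-sum taxes by €723.8 billion.

−€723.8 billion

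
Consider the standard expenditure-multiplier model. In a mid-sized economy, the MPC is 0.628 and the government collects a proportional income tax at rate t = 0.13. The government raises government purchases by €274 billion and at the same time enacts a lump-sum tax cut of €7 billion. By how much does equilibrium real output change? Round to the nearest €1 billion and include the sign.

Expenditure multiplier = 1/(1 − c(1−t)) = 1/(1 − 0.628×0.87) = 1/0.45364 ≈ 2.204.
ΔG contributes k·ΔG = (+€274 billion) / 0.45364 ≈ +€604 billion.
ΔT of −€7 billion changes first-round spending by −c·ΔT = +€4.396 billion, contributing k·(−c·ΔT) = (+€4.396 billion) / 0.45364 ≈ +€9.7 billion.
Net ΔY = k(ΔG − c·ΔT) = (+€278.396 billion) / 0.45364 ≈ +€614 billion.

+€614 billion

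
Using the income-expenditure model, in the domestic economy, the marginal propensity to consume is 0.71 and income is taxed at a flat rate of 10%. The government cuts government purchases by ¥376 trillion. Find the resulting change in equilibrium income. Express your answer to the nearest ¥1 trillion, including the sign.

Expenditure multiplier = 1/(1 − c(1−t)) = 1/(1 − 0.71×0.9) = 1/0.361 ≈ 2.77.
ΔY = k × ΔG = (−¥376 trillion) / 0.361 ≈ −¥1,042 trillion.

−¥1,042 trillion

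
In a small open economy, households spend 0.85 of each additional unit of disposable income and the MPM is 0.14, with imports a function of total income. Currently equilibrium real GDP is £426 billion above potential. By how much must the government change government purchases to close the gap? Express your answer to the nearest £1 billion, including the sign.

−£124 billion

Spending multiplier = 1/(1 − c + m) = 1/(1 − 0.85 + 0.14) = 1/0.29 ≈ 3.448.
Need ΔY = −£426 billion, so ΔG = ΔY/k = (−£426 billion) × 0.29 ≈ −£124 billion.
The government should cut government purchases by £124 billion.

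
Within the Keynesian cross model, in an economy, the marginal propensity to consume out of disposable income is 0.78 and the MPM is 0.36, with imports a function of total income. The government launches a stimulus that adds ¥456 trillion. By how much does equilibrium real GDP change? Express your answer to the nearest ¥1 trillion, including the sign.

Spending multiplier = 1/(1 − c + m) = 1/(1 − 0.78 + 0.36) = 1/0.58 ≈ 1.724.
ΔY = k × ΔG = (+¥456 trillion) / 0.58 ≈ +¥786 trillion.

+¥786 trillion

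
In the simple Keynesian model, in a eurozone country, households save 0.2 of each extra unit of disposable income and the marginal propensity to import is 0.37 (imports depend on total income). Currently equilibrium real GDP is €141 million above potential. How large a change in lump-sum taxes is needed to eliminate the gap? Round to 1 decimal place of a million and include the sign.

MPC = 1 − MPS = 1 − 0.2 = 0.8.
Spending multiplier = 1/(1 − c + m) = 1/(1 − 0.8 + 0.37) = 1/0.57 ≈ 1.754.
Tax multiplier = −c·k = −0.8/0.57 ≈ −1.404. Need ΔY = −€141 million, so ΔT = ΔY/(−c·k) = −(−€141 million) × 0.57 / 0.8 ≈ +€100.5 million.
The government should raise lump-sum taxes by €100.5 million.

+€100.5 million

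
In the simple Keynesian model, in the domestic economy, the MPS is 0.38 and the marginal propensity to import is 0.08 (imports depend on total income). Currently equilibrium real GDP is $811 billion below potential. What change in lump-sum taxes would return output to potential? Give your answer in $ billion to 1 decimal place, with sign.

MPC = 1 − MPS = 1 − 0.38 = 0.62.
Spending multiplier = 1/(1 − c + m) = 1/(1 − 0.62 + 0.08) = 1/0.46 ≈ 2.174.
Tax multiplier = −c·k = −0.62/0.46 ≈ −1.348. Need ΔY = +$811 billion, so ΔT = ΔY/(−c·k) = −(+$811 billion) × 0.46 / 0.62 ≈ −$601.7 billion.
The government should cut lump-sum taxes by $601.7 billion.

−$601.7 billion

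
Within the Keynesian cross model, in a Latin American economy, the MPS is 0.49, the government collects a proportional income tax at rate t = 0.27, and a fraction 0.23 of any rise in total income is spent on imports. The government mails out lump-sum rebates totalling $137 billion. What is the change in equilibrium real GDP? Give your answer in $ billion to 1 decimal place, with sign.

+$81.5 billion

MPC = 1 − MPS = 1 − 0.49 = 0.51.
A lump-sum tax change of −$137 billion shifts disposable income by +$137 billion; first-round consumption changes by −c × ΔT = −0.51 × (−$137 billion) = +$69.87 billion.
Expenditure multiplier = 1/(1 − c(1−t) + m) = 1/(1 − 0.51×0.73 + 0.23) = 1/0.8577 ≈ 1.166.
The tax multiplier is −c × k ≈ −0.595, so ΔY = k × (−c·ΔT) = (+$69.87 billion) / 0.8577 ≈ +$81.5 billion.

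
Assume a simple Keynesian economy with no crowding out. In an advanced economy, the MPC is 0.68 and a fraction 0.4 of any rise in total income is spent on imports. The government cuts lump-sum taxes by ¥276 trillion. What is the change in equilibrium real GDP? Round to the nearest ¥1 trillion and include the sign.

+¥261 trillion

A lump-sum tax change of −¥276 trillion shifts disposable income by +¥276 trillion; first-round consumption changes by −c × ΔT = −0.68 × (−¥276 trillion) = +¥187.68 trillion.
Expenditure multiplier = 1/(1 − c + m) = 1/(1 − 0.68 + 0.4) = 1/0.72 ≈ 1.389.
The tax multiplier is −c × k ≈ −0.944, so ΔY = k × (−c·ΔT) = (+¥187.68 trillion) / 0.72 ≈ +¥261 trillion.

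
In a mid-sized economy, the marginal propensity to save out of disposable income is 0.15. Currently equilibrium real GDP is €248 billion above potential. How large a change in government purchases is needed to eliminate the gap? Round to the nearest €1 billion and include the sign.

MPC = 1 − MPS = 1 − 0.15 = 0.85.
Spending multiplier = 1/(1 − MPC) = 1/(1 − 0.85) = 1/0.15 ≈ 6.667.
Need ΔY = −€248 billion, so ΔG = ΔY/k = (−€248 billion) × 0.15 ≈ −€37 billion.
The government should cut government purchases by €37 billion.

−€37 billion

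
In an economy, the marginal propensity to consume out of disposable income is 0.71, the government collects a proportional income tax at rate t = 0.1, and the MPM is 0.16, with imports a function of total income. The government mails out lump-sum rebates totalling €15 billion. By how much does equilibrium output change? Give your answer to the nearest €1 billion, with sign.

+€20 billion

A lump-sum tax change of −€15 billion shifts disposable income by +€15 billion; first-round consumption changes by −c × ΔT = −0.71 × (−€15 billion) = +€10.65 billion.
Expenditure multiplier = 1/(1 − c(1−t) + m) = 1/(1 − 0.71×0.9 + 0.16) = 1/0.521 ≈ 1.919.
The tax multiplier is −c × k ≈ −1.363, so ΔY = k × (−c·ΔT) = (+€10.65 billion) / 0.521 ≈ +€20 billion.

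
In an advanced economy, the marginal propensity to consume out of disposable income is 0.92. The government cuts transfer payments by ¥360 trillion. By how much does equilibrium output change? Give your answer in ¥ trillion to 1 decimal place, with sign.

The transfer change shifts disposable income by −¥360 trillion, so first-round consumption changes by c·ΔTR = 0.92 × (−¥360 trillion) = −¥331.2 trillion.
Expenditure multiplier = 1/(1 − MPC) = 1/(1 − 0.92) = 1/0.08 = 12.5.
The transfer multiplier is c × k = 11.5, so ΔY = k × (c·ΔTR) = (−¥331.2 trillion) / 0.08 = −¥4,140 trillion.

−¥4,140.0 trillion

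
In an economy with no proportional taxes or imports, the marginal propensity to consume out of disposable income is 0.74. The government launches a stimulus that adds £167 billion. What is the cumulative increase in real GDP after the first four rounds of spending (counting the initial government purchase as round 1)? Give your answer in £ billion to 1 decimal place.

£449.7 billion

Round 1 adds ΔG = £167 billion; each later round is MPC = 0.74 times the previous.
After 4 rounds: 167 + 123.58 + 91.4492 + 67.672408 = ΔG·(1 − c^4)/(1 − c) = 167 × (1 − 0.29986576)/0.26 ≈ £449.7 billion.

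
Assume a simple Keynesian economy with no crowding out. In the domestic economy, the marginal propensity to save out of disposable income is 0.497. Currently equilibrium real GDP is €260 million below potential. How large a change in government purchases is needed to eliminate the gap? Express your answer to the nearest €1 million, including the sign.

MPC = 1 − MPS = 1 − 0.497 = 0.503.
Spending multiplier = 1/(1 − MPC) = 1/(1 − 0.503) = 1/0.497 ≈ 2.012.
Need ΔY = +€260 million, so ΔG = ΔY/k = (+€260 million) × 0.497 ≈ +€129 million.
The government should increase government purchases by €129 million.

+€129 million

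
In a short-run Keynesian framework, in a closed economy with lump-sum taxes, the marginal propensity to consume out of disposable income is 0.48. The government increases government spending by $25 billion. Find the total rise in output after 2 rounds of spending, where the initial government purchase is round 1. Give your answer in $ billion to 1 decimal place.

$37.0 billion

Round 1 adds ΔG = $25 billion; each later round is MPC = 0.48 times the previous.
After 2 rounds: 25 + 12 = ΔG·(1 − c^2)/(1 − c) = 25 × (1 − 0.2304)/0.52 = $37 billion.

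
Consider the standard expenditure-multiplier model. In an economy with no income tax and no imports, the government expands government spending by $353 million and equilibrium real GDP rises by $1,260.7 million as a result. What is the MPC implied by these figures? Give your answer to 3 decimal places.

Implied spending multiplier k = ΔY/ΔG = 1,260.7/353 ≈ 3.5714.
Since k = 1/(1 − MPC), MPC = 1 − 1/k = 1 − ΔG/ΔY = 1 − 353/1,260.7 ≈ 0.720.

0.720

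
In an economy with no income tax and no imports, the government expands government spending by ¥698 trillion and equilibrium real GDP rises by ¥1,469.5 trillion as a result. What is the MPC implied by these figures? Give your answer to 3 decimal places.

0.525

Implied spending multiplier k = ΔY/ΔG = 1,469.5/698 ≈ 2.1053.
Since k = 1/(1 − MPC), MPC = 1 − 1/k = 1 − ΔG/ΔY = 1 − 698/1,469.5 ≈ 0.525.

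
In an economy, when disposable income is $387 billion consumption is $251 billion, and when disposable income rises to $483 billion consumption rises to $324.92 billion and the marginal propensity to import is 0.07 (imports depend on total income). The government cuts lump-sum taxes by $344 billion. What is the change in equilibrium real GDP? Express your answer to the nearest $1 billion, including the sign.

+$883 billion

MPC = ΔC/ΔYd = (324.92 − 251)/(483 − 387) = 73.92/96 = 0.77.
A lump-sum tax change of −$344 billion shifts disposable income by +$344 billion; first-round consumption changes by −c × ΔT = −0.77 × (−$344 billion) = +$264.88 billion.
Expenditure multiplier = 1/(1 − c + m) = 1/(1 − 0.77 + 0.07) = 1/0.3 ≈ 3.333.
The tax multiplier is −c × k ≈ −2.567, so ΔY = k × (−c·ΔT) = (+$264.88 billion) / 0.3 ≈ +$883 billion.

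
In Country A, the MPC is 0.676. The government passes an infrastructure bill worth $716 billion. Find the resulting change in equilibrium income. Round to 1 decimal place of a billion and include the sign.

+$2,209.9 billion

Government-spending multiplier = 1/(1 − MPC) = 1/(1 − 0.676) = 1/0.324 ≈ 3.086.
ΔY = k × ΔG = (+$716 billion) / 0.324 ≈ +$2,209.9 billion.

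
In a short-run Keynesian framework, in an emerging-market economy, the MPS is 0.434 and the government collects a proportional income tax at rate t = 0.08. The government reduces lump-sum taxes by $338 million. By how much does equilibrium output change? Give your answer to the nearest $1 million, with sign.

MPC = 1 − MPS = 1 − 0.434 = 0.566.
A lump-sum tax change of −$338 million shifts disposable income by +$338 million; first-round consumption changes by −c × ΔT = −0.566 × (−$338 million) = +$191.308 million.
Expenditure multiplier = 1/(1 − c(1−t)) = 1/(1 − 0.566×0.92) = 1/0.47928 ≈ 2.086.
The tax multiplier is −c × k ≈ −1.181, so ΔY = k × (−c·ΔT) = (+$191.308 million) / 0.47928 ≈ +$399 million.

+$399 million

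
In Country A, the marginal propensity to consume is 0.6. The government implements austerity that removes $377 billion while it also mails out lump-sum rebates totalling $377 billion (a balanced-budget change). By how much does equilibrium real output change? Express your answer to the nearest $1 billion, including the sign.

−$377 billion

Expenditure multiplier = 1/(1 − MPC) = 1/(1 − 0.6) = 1/0.4 = 2.5.
ΔG contributes k·ΔG = (−$377 billion) / 0.4 = −$942.5 billion.
ΔT of −$377 billion changes first-round spending by −c·ΔT = +$226.2 billion, contributing k·(−c·ΔT) = (+$226.2 billion) / 0.4 = +$565.5 billion.
With ΔG = ΔT and no other leakages, the balanced-budget multiplier is 1, so ΔY = ΔG = −$377 billion.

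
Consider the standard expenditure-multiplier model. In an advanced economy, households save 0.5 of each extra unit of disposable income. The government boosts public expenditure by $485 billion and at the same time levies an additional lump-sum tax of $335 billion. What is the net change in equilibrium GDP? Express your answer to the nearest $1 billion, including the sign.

MPC = 1 − MPS = 1 − 0.5 = 0.5.
Expenditure multiplier = 1/(1 − MPC) = 1/(1 − 0.5) = 1/0.5 = 2.
ΔG contributes k·ΔG = (+$485 billion) / 0.5 = +$970 billion.
ΔT of +$335 billion changes first-round spending by −c·ΔT = −$167.5 billion, contributing k·(−c·ΔT) = (−$167.5 billion) / 0.5 = −$335 billion.
Net ΔY = k(ΔG − c·ΔT) = (+$317.5 billion) / 0.5 = +$635 billion.

+$635 billion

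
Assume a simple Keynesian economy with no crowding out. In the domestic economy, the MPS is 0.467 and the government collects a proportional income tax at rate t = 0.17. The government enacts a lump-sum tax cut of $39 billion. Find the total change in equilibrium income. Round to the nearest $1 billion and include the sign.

+$37 billion

MPC = 1 − MPS = 1 − 0.467 = 0.533.
A lump-sum tax change of −$39 billion shifts disposable income by +$39 billion; first-round consumption changes by −c × ΔT = −0.533 × (−$39 billion) = +$20.787 billion.
Expenditure multiplier = 1/(1 − c(1−t)) = 1/(1 − 0.533×0.83) = 1/0.55761 ≈ 1.793.
The tax multiplier is −c × k ≈ −0.956, so ΔY = k × (−c·ΔT) = (+$20.787 billion) / 0.55761 ≈ +$37 billion.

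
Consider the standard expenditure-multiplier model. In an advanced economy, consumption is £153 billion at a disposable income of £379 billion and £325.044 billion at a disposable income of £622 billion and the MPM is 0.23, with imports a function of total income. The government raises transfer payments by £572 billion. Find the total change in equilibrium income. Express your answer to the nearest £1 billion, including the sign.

+£776 billion

MPC = ΔC/ΔYd = (325.044 − 153)/(622 − 379) = 172.044/243 = 0.708.
The transfer change shifts disposable income by +£572 billion, so first-round consumption changes by c·ΔTR = 0.708 × (+£572 billion) = +£404.976 billion.
Expenditure multiplier = 1/(1 − c + m) = 1/(1 − 0.708 + 0.23) = 1/0.522 ≈ 1.916.
The transfer multiplier is c × k ≈ 1.356, so ΔY = k × (c·ΔTR) = (+£404.976 billion) / 0.522 ≈ +£776 billion.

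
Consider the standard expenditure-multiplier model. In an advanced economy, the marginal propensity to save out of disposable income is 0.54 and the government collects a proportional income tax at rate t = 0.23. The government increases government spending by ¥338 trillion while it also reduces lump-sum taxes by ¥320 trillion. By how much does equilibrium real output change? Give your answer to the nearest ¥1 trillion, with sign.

MPC = 1 − MPS = 1 − 0.54 = 0.46.
Expenditure multiplier = 1/(1 − c(1−t)) = 1/(1 − 0.46×0.77) = 1/0.6458 ≈ 1.548.
ΔG contributes k·ΔG = (+¥338 trillion) / 0.6458 ≈ +¥523.4 trillion.
ΔT of −¥320 trillion changes first-round spending by −c·ΔT = +¥147.2 trillion, contributing k·(−c·ΔT) = (+¥147.2 trillion) / 0.6458 ≈ +¥227.9 trillion.
Net ΔY = k(ΔG − c·ΔT) = (+¥485.2 trillion) / 0.6458 ≈ +¥751 trillion.

+¥751 trillion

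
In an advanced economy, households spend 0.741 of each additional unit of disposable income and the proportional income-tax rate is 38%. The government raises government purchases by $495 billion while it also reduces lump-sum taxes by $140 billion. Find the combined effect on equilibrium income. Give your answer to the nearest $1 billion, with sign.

+$1,108 billion

Expenditure multiplier = 1/(1 − c(1−t)) = 1/(1 − 0.741×0.62) = 1/0.54058 ≈ 1.85.
ΔG contributes k·ΔG = (+$495 billion) / 0.54058 ≈ +$915.7 billion.
ΔT of −$140 billion changes first-round spending by −c·ΔT = +$103.74 billion, contributing k·(−c·ΔT) = (+$103.74 billion) / 0.54058 ≈ +$191.9 billion.
Net ΔY = k(ΔG − c·ΔT) = (+$598.74 billion) / 0.54058 ≈ +$1,108 billion.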